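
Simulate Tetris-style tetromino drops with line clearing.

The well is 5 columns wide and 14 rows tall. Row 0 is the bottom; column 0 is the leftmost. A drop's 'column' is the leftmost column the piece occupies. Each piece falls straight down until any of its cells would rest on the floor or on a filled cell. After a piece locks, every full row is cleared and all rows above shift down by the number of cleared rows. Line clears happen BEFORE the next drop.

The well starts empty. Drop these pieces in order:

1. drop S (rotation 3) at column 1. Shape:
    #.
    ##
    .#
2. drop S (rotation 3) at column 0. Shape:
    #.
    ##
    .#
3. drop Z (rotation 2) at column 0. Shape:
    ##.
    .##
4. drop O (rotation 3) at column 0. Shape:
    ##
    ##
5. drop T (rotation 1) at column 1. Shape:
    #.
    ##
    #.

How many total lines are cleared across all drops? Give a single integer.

Answer: 0

Derivation:
Drop 1: S rot3 at col 1 lands with bottom-row=0; cleared 0 line(s) (total 0); column heights now [0 3 2 0 0], max=3
Drop 2: S rot3 at col 0 lands with bottom-row=3; cleared 0 line(s) (total 0); column heights now [6 5 2 0 0], max=6
Drop 3: Z rot2 at col 0 lands with bottom-row=5; cleared 0 line(s) (total 0); column heights now [7 7 6 0 0], max=7
Drop 4: O rot3 at col 0 lands with bottom-row=7; cleared 0 line(s) (total 0); column heights now [9 9 6 0 0], max=9
Drop 5: T rot1 at col 1 lands with bottom-row=9; cleared 0 line(s) (total 0); column heights now [9 12 11 0 0], max=12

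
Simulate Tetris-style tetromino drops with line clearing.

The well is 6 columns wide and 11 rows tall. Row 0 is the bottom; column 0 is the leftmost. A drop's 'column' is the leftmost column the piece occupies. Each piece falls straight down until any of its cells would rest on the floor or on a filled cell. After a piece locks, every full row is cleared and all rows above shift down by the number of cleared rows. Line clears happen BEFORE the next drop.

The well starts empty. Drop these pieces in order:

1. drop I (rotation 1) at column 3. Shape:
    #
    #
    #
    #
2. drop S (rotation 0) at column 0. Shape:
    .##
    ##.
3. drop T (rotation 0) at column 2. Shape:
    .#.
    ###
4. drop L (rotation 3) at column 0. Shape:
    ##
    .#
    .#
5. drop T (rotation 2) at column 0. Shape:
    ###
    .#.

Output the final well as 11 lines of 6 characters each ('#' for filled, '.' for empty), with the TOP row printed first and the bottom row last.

Drop 1: I rot1 at col 3 lands with bottom-row=0; cleared 0 line(s) (total 0); column heights now [0 0 0 4 0 0], max=4
Drop 2: S rot0 at col 0 lands with bottom-row=0; cleared 0 line(s) (total 0); column heights now [1 2 2 4 0 0], max=4
Drop 3: T rot0 at col 2 lands with bottom-row=4; cleared 0 line(s) (total 0); column heights now [1 2 5 6 5 0], max=6
Drop 4: L rot3 at col 0 lands with bottom-row=2; cleared 0 line(s) (total 0); column heights now [5 5 5 6 5 0], max=6
Drop 5: T rot2 at col 0 lands with bottom-row=5; cleared 0 line(s) (total 0); column heights now [7 7 7 6 5 0], max=7

Answer: ......
......
......
......
###...
.#.#..
#####.
.#.#..
.#.#..
.###..
##.#..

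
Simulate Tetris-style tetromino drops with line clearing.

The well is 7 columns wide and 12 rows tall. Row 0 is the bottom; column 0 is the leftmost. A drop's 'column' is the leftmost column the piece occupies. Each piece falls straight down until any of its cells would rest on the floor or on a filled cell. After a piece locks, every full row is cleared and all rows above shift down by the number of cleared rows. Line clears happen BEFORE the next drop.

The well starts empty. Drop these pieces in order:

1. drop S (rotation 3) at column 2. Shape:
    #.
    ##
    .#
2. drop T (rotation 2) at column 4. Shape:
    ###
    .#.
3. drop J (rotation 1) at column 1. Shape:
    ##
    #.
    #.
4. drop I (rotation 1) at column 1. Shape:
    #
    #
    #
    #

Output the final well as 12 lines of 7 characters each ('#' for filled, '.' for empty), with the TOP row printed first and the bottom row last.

Drop 1: S rot3 at col 2 lands with bottom-row=0; cleared 0 line(s) (total 0); column heights now [0 0 3 2 0 0 0], max=3
Drop 2: T rot2 at col 4 lands with bottom-row=0; cleared 0 line(s) (total 0); column heights now [0 0 3 2 2 2 2], max=3
Drop 3: J rot1 at col 1 lands with bottom-row=1; cleared 0 line(s) (total 0); column heights now [0 4 4 2 2 2 2], max=4
Drop 4: I rot1 at col 1 lands with bottom-row=4; cleared 0 line(s) (total 0); column heights now [0 8 4 2 2 2 2], max=8

Answer: .......
.......
.......
.......
.#.....
.#.....
.#.....
.#.....
.##....
.##....
.######
...#.#.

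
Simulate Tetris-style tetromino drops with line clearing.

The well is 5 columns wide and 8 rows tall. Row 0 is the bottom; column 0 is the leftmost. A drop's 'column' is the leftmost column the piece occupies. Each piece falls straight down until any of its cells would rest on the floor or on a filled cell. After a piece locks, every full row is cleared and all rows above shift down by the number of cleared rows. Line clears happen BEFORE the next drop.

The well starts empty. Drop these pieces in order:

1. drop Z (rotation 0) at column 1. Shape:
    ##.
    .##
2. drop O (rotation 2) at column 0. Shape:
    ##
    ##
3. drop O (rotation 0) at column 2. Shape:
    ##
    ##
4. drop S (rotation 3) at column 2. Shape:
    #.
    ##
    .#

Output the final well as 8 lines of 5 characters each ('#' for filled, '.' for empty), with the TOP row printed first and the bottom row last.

Drop 1: Z rot0 at col 1 lands with bottom-row=0; cleared 0 line(s) (total 0); column heights now [0 2 2 1 0], max=2
Drop 2: O rot2 at col 0 lands with bottom-row=2; cleared 0 line(s) (total 0); column heights now [4 4 2 1 0], max=4
Drop 3: O rot0 at col 2 lands with bottom-row=2; cleared 0 line(s) (total 0); column heights now [4 4 4 4 0], max=4
Drop 4: S rot3 at col 2 lands with bottom-row=4; cleared 0 line(s) (total 0); column heights now [4 4 7 6 0], max=7

Answer: .....
..#..
..##.
...#.
####.
####.
.##..
..##.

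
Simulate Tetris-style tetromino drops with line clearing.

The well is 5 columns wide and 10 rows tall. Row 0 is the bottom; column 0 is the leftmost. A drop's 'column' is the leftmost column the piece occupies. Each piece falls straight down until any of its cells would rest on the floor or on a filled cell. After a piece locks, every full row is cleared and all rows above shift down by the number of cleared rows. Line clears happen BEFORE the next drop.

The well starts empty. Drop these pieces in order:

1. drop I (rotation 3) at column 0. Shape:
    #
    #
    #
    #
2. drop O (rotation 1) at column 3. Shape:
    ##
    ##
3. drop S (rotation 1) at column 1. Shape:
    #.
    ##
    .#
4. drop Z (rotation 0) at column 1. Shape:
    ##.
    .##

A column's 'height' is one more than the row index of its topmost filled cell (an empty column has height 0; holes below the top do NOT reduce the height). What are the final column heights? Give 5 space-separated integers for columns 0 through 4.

Answer: 3 3 3 2 1

Derivation:
Drop 1: I rot3 at col 0 lands with bottom-row=0; cleared 0 line(s) (total 0); column heights now [4 0 0 0 0], max=4
Drop 2: O rot1 at col 3 lands with bottom-row=0; cleared 0 line(s) (total 0); column heights now [4 0 0 2 2], max=4
Drop 3: S rot1 at col 1 lands with bottom-row=0; cleared 1 line(s) (total 1); column heights now [3 2 1 1 1], max=3
Drop 4: Z rot0 at col 1 lands with bottom-row=1; cleared 0 line(s) (total 1); column heights now [3 3 3 2 1], max=3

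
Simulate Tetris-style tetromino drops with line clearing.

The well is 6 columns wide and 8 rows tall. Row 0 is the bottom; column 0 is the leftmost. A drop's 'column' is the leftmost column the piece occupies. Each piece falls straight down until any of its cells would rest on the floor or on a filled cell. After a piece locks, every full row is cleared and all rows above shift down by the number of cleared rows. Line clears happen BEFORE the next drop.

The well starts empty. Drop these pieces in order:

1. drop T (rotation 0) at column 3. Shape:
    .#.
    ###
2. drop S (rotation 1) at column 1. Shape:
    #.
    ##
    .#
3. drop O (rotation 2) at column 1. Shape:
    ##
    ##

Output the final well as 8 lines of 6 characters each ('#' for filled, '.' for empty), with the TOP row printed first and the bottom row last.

Answer: ......
......
......
.##...
.##...
.#....
.##.#.
..####

Derivation:
Drop 1: T rot0 at col 3 lands with bottom-row=0; cleared 0 line(s) (total 0); column heights now [0 0 0 1 2 1], max=2
Drop 2: S rot1 at col 1 lands with bottom-row=0; cleared 0 line(s) (total 0); column heights now [0 3 2 1 2 1], max=3
Drop 3: O rot2 at col 1 lands with bottom-row=3; cleared 0 line(s) (total 0); column heights now [0 5 5 1 2 1], max=5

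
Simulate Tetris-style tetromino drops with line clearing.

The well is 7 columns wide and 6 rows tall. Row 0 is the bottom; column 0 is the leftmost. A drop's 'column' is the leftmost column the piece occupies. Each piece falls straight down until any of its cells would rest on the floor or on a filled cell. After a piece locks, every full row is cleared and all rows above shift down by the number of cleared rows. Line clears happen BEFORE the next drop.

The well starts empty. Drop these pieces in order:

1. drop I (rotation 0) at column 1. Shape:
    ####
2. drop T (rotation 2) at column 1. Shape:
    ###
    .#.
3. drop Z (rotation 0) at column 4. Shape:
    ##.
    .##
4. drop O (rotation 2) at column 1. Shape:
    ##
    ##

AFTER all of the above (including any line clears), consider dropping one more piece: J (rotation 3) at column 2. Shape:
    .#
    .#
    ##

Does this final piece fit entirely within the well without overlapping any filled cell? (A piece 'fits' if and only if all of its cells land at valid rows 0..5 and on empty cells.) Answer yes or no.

Drop 1: I rot0 at col 1 lands with bottom-row=0; cleared 0 line(s) (total 0); column heights now [0 1 1 1 1 0 0], max=1
Drop 2: T rot2 at col 1 lands with bottom-row=1; cleared 0 line(s) (total 0); column heights now [0 3 3 3 1 0 0], max=3
Drop 3: Z rot0 at col 4 lands with bottom-row=0; cleared 0 line(s) (total 0); column heights now [0 3 3 3 2 2 1], max=3
Drop 4: O rot2 at col 1 lands with bottom-row=3; cleared 0 line(s) (total 0); column heights now [0 5 5 3 2 2 1], max=5
Test piece J rot3 at col 2 (width 2): heights before test = [0 5 5 3 2 2 1]; fits = False

Answer: no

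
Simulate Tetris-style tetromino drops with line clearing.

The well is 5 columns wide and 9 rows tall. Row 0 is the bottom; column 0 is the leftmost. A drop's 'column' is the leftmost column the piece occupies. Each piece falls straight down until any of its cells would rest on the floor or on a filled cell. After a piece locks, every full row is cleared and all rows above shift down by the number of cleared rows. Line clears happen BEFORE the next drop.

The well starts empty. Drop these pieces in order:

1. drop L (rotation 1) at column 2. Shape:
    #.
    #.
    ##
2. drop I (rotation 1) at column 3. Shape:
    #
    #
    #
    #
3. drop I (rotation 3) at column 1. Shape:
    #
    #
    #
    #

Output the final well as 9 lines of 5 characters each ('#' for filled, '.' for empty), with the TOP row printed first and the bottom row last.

Drop 1: L rot1 at col 2 lands with bottom-row=0; cleared 0 line(s) (total 0); column heights now [0 0 3 1 0], max=3
Drop 2: I rot1 at col 3 lands with bottom-row=1; cleared 0 line(s) (total 0); column heights now [0 0 3 5 0], max=5
Drop 3: I rot3 at col 1 lands with bottom-row=0; cleared 0 line(s) (total 0); column heights now [0 4 3 5 0], max=5

Answer: .....
.....
.....
.....
...#.
.#.#.
.###.
.###.
.###.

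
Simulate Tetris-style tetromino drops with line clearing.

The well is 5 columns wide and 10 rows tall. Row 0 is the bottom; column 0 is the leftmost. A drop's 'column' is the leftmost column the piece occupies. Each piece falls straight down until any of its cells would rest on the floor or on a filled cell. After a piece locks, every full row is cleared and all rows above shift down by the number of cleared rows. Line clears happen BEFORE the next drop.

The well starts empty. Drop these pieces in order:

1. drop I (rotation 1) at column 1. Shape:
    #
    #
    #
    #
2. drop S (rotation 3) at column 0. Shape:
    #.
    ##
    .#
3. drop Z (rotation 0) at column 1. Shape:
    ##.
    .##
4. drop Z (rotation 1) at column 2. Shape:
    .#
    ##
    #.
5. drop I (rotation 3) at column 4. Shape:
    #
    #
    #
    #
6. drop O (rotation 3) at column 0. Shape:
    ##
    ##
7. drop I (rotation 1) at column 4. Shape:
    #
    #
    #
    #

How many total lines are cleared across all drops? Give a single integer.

Drop 1: I rot1 at col 1 lands with bottom-row=0; cleared 0 line(s) (total 0); column heights now [0 4 0 0 0], max=4
Drop 2: S rot3 at col 0 lands with bottom-row=4; cleared 0 line(s) (total 0); column heights now [7 6 0 0 0], max=7
Drop 3: Z rot0 at col 1 lands with bottom-row=5; cleared 0 line(s) (total 0); column heights now [7 7 7 6 0], max=7
Drop 4: Z rot1 at col 2 lands with bottom-row=7; cleared 0 line(s) (total 0); column heights now [7 7 9 10 0], max=10
Drop 5: I rot3 at col 4 lands with bottom-row=0; cleared 0 line(s) (total 0); column heights now [7 7 9 10 4], max=10
Drop 6: O rot3 at col 0 lands with bottom-row=7; cleared 0 line(s) (total 0); column heights now [9 9 9 10 4], max=10
Drop 7: I rot1 at col 4 lands with bottom-row=4; cleared 1 line(s) (total 1); column heights now [8 8 8 9 7], max=9

Answer: 1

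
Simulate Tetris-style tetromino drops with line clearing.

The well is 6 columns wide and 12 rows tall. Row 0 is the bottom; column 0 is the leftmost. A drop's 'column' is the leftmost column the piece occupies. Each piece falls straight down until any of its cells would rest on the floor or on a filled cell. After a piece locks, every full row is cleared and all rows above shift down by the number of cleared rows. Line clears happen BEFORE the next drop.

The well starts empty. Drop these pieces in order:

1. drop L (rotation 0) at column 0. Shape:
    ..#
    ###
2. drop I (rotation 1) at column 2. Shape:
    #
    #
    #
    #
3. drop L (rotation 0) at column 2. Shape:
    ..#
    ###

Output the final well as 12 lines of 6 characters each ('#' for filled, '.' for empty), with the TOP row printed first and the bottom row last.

Drop 1: L rot0 at col 0 lands with bottom-row=0; cleared 0 line(s) (total 0); column heights now [1 1 2 0 0 0], max=2
Drop 2: I rot1 at col 2 lands with bottom-row=2; cleared 0 line(s) (total 0); column heights now [1 1 6 0 0 0], max=6
Drop 3: L rot0 at col 2 lands with bottom-row=6; cleared 0 line(s) (total 0); column heights now [1 1 7 7 8 0], max=8

Answer: ......
......
......
......
....#.
..###.
..#...
..#...
..#...
..#...
..#...
###...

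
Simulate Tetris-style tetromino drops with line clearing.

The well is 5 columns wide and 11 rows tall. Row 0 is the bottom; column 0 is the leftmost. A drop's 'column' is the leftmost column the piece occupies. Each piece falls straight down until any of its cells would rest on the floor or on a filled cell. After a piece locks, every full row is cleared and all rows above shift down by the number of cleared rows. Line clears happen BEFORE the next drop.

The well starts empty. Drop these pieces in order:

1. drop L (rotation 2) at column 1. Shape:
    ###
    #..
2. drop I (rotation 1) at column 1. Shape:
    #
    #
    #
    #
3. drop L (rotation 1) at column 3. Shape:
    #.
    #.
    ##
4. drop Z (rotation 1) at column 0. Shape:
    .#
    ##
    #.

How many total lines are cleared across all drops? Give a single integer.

Answer: 0

Derivation:
Drop 1: L rot2 at col 1 lands with bottom-row=0; cleared 0 line(s) (total 0); column heights now [0 2 2 2 0], max=2
Drop 2: I rot1 at col 1 lands with bottom-row=2; cleared 0 line(s) (total 0); column heights now [0 6 2 2 0], max=6
Drop 3: L rot1 at col 3 lands with bottom-row=2; cleared 0 line(s) (total 0); column heights now [0 6 2 5 3], max=6
Drop 4: Z rot1 at col 0 lands with bottom-row=5; cleared 0 line(s) (total 0); column heights now [7 8 2 5 3], max=8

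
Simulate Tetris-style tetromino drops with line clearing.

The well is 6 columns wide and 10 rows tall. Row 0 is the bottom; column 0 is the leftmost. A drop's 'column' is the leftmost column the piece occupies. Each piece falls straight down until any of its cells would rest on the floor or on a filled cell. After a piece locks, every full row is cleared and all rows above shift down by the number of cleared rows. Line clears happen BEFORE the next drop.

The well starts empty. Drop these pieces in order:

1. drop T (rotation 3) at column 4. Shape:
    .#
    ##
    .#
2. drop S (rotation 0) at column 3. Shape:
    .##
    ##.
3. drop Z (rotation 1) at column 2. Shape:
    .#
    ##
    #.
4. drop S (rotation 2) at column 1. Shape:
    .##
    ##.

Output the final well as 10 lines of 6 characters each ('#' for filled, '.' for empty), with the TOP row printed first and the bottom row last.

Answer: ......
......
......
......
..##..
.###..
..####
..####
....##
.....#

Derivation:
Drop 1: T rot3 at col 4 lands with bottom-row=0; cleared 0 line(s) (total 0); column heights now [0 0 0 0 2 3], max=3
Drop 2: S rot0 at col 3 lands with bottom-row=2; cleared 0 line(s) (total 0); column heights now [0 0 0 3 4 4], max=4
Drop 3: Z rot1 at col 2 lands with bottom-row=2; cleared 0 line(s) (total 0); column heights now [0 0 4 5 4 4], max=5
Drop 4: S rot2 at col 1 lands with bottom-row=4; cleared 0 line(s) (total 0); column heights now [0 5 6 6 4 4], max=6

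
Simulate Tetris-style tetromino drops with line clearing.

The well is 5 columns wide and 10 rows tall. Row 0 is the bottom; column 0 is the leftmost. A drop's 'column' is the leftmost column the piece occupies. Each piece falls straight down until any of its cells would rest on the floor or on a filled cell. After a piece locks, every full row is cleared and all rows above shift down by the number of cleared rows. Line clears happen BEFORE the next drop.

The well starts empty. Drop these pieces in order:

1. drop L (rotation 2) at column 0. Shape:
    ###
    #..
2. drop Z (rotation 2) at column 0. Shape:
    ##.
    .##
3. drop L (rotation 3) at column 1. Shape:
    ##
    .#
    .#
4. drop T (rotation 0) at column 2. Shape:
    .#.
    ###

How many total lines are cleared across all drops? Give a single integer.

Answer: 0

Derivation:
Drop 1: L rot2 at col 0 lands with bottom-row=0; cleared 0 line(s) (total 0); column heights now [2 2 2 0 0], max=2
Drop 2: Z rot2 at col 0 lands with bottom-row=2; cleared 0 line(s) (total 0); column heights now [4 4 3 0 0], max=4
Drop 3: L rot3 at col 1 lands with bottom-row=3; cleared 0 line(s) (total 0); column heights now [4 6 6 0 0], max=6
Drop 4: T rot0 at col 2 lands with bottom-row=6; cleared 0 line(s) (total 0); column heights now [4 6 7 8 7], max=8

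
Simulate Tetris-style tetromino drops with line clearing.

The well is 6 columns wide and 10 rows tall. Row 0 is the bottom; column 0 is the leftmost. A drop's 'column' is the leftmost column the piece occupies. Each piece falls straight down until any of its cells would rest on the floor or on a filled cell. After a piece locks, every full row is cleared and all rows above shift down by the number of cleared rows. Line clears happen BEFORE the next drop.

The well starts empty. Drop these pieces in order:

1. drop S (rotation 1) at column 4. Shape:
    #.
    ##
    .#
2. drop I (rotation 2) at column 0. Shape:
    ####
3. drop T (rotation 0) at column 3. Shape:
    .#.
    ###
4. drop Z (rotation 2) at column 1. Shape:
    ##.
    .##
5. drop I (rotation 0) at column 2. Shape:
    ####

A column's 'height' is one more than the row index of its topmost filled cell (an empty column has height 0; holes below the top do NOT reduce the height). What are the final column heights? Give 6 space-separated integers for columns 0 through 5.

Drop 1: S rot1 at col 4 lands with bottom-row=0; cleared 0 line(s) (total 0); column heights now [0 0 0 0 3 2], max=3
Drop 2: I rot2 at col 0 lands with bottom-row=0; cleared 0 line(s) (total 0); column heights now [1 1 1 1 3 2], max=3
Drop 3: T rot0 at col 3 lands with bottom-row=3; cleared 0 line(s) (total 0); column heights now [1 1 1 4 5 4], max=5
Drop 4: Z rot2 at col 1 lands with bottom-row=4; cleared 0 line(s) (total 0); column heights now [1 6 6 5 5 4], max=6
Drop 5: I rot0 at col 2 lands with bottom-row=6; cleared 0 line(s) (total 0); column heights now [1 6 7 7 7 7], max=7

Answer: 1 6 7 7 7 7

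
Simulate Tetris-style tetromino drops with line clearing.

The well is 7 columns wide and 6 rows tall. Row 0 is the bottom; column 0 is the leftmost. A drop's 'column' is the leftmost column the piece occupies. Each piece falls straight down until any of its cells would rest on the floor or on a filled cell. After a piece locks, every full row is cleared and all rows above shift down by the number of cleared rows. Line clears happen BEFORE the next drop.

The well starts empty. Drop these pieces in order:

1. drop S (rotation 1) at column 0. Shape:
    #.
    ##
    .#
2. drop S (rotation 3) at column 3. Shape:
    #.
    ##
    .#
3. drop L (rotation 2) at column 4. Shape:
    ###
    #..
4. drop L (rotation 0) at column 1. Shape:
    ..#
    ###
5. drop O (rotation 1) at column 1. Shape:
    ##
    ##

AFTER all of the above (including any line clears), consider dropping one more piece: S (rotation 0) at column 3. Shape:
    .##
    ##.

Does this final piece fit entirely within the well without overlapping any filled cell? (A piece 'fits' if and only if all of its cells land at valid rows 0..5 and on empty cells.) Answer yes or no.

Drop 1: S rot1 at col 0 lands with bottom-row=0; cleared 0 line(s) (total 0); column heights now [3 2 0 0 0 0 0], max=3
Drop 2: S rot3 at col 3 lands with bottom-row=0; cleared 0 line(s) (total 0); column heights now [3 2 0 3 2 0 0], max=3
Drop 3: L rot2 at col 4 lands with bottom-row=2; cleared 0 line(s) (total 0); column heights now [3 2 0 3 4 4 4], max=4
Drop 4: L rot0 at col 1 lands with bottom-row=3; cleared 0 line(s) (total 0); column heights now [3 4 4 5 4 4 4], max=5
Drop 5: O rot1 at col 1 lands with bottom-row=4; cleared 0 line(s) (total 0); column heights now [3 6 6 5 4 4 4], max=6
Test piece S rot0 at col 3 (width 3): heights before test = [3 6 6 5 4 4 4]; fits = False

Answer: no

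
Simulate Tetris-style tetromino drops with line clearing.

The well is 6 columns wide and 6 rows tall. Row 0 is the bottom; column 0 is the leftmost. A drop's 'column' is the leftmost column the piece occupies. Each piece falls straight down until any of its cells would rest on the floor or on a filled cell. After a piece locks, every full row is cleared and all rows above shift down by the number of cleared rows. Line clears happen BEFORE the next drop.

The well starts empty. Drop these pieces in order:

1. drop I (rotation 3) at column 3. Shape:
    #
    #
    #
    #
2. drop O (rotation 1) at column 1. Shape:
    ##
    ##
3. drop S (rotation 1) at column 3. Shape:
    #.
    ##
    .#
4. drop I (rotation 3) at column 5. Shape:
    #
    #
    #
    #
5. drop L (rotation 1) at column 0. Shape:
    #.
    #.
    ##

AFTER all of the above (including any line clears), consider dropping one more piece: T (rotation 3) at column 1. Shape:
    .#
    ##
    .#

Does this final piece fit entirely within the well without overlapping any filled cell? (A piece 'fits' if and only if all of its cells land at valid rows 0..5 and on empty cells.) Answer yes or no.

Drop 1: I rot3 at col 3 lands with bottom-row=0; cleared 0 line(s) (total 0); column heights now [0 0 0 4 0 0], max=4
Drop 2: O rot1 at col 1 lands with bottom-row=0; cleared 0 line(s) (total 0); column heights now [0 2 2 4 0 0], max=4
Drop 3: S rot1 at col 3 lands with bottom-row=3; cleared 0 line(s) (total 0); column heights now [0 2 2 6 5 0], max=6
Drop 4: I rot3 at col 5 lands with bottom-row=0; cleared 0 line(s) (total 0); column heights now [0 2 2 6 5 4], max=6
Drop 5: L rot1 at col 0 lands with bottom-row=2; cleared 0 line(s) (total 0); column heights now [5 3 2 6 5 4], max=6
Test piece T rot3 at col 1 (width 2): heights before test = [5 3 2 6 5 4]; fits = True

Answer: yes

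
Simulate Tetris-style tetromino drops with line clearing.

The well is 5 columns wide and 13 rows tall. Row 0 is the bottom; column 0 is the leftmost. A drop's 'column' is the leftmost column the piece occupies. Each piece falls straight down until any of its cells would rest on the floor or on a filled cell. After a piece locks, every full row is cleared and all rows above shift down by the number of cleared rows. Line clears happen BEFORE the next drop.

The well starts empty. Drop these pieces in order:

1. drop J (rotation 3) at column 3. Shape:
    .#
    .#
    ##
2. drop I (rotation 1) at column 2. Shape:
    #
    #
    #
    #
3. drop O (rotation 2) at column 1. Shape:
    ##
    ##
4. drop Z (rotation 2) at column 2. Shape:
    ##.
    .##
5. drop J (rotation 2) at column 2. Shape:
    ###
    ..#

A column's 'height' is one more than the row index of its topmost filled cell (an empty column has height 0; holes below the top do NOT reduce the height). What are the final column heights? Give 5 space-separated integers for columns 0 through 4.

Drop 1: J rot3 at col 3 lands with bottom-row=0; cleared 0 line(s) (total 0); column heights now [0 0 0 1 3], max=3
Drop 2: I rot1 at col 2 lands with bottom-row=0; cleared 0 line(s) (total 0); column heights now [0 0 4 1 3], max=4
Drop 3: O rot2 at col 1 lands with bottom-row=4; cleared 0 line(s) (total 0); column heights now [0 6 6 1 3], max=6
Drop 4: Z rot2 at col 2 lands with bottom-row=5; cleared 0 line(s) (total 0); column heights now [0 6 7 7 6], max=7
Drop 5: J rot2 at col 2 lands with bottom-row=6; cleared 0 line(s) (total 0); column heights now [0 6 8 8 8], max=8

Answer: 0 6 8 8 8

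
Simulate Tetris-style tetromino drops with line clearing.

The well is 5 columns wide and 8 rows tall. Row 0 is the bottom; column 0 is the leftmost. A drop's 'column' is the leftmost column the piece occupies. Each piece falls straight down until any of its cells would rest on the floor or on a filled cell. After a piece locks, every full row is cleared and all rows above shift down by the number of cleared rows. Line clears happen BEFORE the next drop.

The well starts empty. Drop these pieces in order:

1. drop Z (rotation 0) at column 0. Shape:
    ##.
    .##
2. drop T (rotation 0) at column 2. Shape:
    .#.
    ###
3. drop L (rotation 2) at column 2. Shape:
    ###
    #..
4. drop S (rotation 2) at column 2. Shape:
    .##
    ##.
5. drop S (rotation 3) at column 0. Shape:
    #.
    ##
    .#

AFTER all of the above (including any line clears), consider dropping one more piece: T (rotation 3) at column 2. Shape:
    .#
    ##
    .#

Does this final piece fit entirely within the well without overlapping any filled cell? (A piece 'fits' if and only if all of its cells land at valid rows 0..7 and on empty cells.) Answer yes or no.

Drop 1: Z rot0 at col 0 lands with bottom-row=0; cleared 0 line(s) (total 0); column heights now [2 2 1 0 0], max=2
Drop 2: T rot0 at col 2 lands with bottom-row=1; cleared 1 line(s) (total 1); column heights now [0 1 1 2 0], max=2
Drop 3: L rot2 at col 2 lands with bottom-row=1; cleared 0 line(s) (total 1); column heights now [0 1 3 3 3], max=3
Drop 4: S rot2 at col 2 lands with bottom-row=3; cleared 0 line(s) (total 1); column heights now [0 1 4 5 5], max=5
Drop 5: S rot3 at col 0 lands with bottom-row=1; cleared 1 line(s) (total 2); column heights now [3 2 3 4 4], max=4
Test piece T rot3 at col 2 (width 2): heights before test = [3 2 3 4 4]; fits = True

Answer: yes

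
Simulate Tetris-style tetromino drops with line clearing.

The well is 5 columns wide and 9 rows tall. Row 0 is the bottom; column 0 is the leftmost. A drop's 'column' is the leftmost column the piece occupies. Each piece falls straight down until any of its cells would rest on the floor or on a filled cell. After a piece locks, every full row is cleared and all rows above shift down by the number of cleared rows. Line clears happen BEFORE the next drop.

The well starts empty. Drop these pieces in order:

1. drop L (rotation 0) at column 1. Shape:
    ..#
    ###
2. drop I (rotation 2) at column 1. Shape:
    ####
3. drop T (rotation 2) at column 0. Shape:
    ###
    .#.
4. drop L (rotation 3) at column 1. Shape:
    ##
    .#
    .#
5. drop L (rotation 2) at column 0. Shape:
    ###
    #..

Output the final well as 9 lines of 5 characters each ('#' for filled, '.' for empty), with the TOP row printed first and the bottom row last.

Answer: ###..
###..
..#..
..#..
###..
.#...
.####
...#.
.###.

Derivation:
Drop 1: L rot0 at col 1 lands with bottom-row=0; cleared 0 line(s) (total 0); column heights now [0 1 1 2 0], max=2
Drop 2: I rot2 at col 1 lands with bottom-row=2; cleared 0 line(s) (total 0); column heights now [0 3 3 3 3], max=3
Drop 3: T rot2 at col 0 lands with bottom-row=3; cleared 0 line(s) (total 0); column heights now [5 5 5 3 3], max=5
Drop 4: L rot3 at col 1 lands with bottom-row=5; cleared 0 line(s) (total 0); column heights now [5 8 8 3 3], max=8
Drop 5: L rot2 at col 0 lands with bottom-row=7; cleared 0 line(s) (total 0); column heights now [9 9 9 3 3], max=9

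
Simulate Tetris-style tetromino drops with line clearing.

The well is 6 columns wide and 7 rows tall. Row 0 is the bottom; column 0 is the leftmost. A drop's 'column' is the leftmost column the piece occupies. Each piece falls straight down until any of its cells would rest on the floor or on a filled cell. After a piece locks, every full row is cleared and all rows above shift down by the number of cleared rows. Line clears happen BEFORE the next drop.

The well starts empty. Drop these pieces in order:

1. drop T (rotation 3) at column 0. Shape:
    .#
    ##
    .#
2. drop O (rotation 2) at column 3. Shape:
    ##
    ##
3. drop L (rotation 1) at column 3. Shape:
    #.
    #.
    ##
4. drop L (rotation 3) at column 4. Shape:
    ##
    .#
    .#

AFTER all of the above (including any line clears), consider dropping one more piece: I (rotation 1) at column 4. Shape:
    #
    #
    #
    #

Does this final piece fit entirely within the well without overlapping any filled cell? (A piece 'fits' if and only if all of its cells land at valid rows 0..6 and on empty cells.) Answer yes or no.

Drop 1: T rot3 at col 0 lands with bottom-row=0; cleared 0 line(s) (total 0); column heights now [2 3 0 0 0 0], max=3
Drop 2: O rot2 at col 3 lands with bottom-row=0; cleared 0 line(s) (total 0); column heights now [2 3 0 2 2 0], max=3
Drop 3: L rot1 at col 3 lands with bottom-row=2; cleared 0 line(s) (total 0); column heights now [2 3 0 5 3 0], max=5
Drop 4: L rot3 at col 4 lands with bottom-row=1; cleared 0 line(s) (total 0); column heights now [2 3 0 5 4 4], max=5
Test piece I rot1 at col 4 (width 1): heights before test = [2 3 0 5 4 4]; fits = False

Answer: no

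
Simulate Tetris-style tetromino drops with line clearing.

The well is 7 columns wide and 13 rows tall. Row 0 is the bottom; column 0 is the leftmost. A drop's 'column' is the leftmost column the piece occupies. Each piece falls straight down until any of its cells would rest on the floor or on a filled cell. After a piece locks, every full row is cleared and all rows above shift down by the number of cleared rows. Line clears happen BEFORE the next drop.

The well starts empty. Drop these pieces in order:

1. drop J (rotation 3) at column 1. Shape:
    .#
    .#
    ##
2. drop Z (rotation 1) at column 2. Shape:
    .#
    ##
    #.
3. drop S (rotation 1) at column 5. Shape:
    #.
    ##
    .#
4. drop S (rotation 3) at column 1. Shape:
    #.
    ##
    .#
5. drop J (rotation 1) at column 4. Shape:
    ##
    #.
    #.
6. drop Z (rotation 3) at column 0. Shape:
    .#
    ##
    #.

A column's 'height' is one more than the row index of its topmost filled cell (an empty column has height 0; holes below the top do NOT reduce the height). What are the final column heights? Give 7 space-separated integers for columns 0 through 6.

Answer: 9 10 7 6 4 4 2

Derivation:
Drop 1: J rot3 at col 1 lands with bottom-row=0; cleared 0 line(s) (total 0); column heights now [0 1 3 0 0 0 0], max=3
Drop 2: Z rot1 at col 2 lands with bottom-row=3; cleared 0 line(s) (total 0); column heights now [0 1 5 6 0 0 0], max=6
Drop 3: S rot1 at col 5 lands with bottom-row=0; cleared 0 line(s) (total 0); column heights now [0 1 5 6 0 3 2], max=6
Drop 4: S rot3 at col 1 lands with bottom-row=5; cleared 0 line(s) (total 0); column heights now [0 8 7 6 0 3 2], max=8
Drop 5: J rot1 at col 4 lands with bottom-row=1; cleared 0 line(s) (total 0); column heights now [0 8 7 6 4 4 2], max=8
Drop 6: Z rot3 at col 0 lands with bottom-row=7; cleared 0 line(s) (total 0); column heights now [9 10 7 6 4 4 2], max=10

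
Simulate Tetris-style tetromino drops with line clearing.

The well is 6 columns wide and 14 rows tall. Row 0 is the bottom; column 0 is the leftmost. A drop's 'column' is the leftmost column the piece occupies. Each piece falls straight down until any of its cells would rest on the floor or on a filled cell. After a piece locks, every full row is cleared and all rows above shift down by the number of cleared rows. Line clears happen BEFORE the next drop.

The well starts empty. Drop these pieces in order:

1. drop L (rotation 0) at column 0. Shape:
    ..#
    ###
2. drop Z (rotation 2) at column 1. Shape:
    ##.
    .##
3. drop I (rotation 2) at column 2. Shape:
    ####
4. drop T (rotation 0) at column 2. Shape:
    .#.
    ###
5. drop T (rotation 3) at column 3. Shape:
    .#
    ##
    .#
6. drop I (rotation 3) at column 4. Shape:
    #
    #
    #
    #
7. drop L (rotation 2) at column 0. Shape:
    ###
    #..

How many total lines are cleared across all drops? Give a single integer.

Drop 1: L rot0 at col 0 lands with bottom-row=0; cleared 0 line(s) (total 0); column heights now [1 1 2 0 0 0], max=2
Drop 2: Z rot2 at col 1 lands with bottom-row=2; cleared 0 line(s) (total 0); column heights now [1 4 4 3 0 0], max=4
Drop 3: I rot2 at col 2 lands with bottom-row=4; cleared 0 line(s) (total 0); column heights now [1 4 5 5 5 5], max=5
Drop 4: T rot0 at col 2 lands with bottom-row=5; cleared 0 line(s) (total 0); column heights now [1 4 6 7 6 5], max=7
Drop 5: T rot3 at col 3 lands with bottom-row=6; cleared 0 line(s) (total 0); column heights now [1 4 6 8 9 5], max=9
Drop 6: I rot3 at col 4 lands with bottom-row=9; cleared 0 line(s) (total 0); column heights now [1 4 6 8 13 5], max=13
Drop 7: L rot2 at col 0 lands with bottom-row=5; cleared 0 line(s) (total 0); column heights now [7 7 7 8 13 5], max=13

Answer: 0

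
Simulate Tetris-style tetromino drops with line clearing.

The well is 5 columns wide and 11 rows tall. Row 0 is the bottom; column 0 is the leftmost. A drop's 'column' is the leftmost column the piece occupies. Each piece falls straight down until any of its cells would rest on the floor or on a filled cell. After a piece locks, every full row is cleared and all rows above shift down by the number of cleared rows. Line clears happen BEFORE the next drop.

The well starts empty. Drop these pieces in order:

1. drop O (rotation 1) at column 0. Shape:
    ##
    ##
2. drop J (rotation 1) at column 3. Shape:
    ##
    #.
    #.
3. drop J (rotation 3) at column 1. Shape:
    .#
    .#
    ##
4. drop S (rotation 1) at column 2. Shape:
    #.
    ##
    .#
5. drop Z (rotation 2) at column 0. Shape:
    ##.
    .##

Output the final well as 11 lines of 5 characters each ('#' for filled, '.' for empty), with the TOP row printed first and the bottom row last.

Drop 1: O rot1 at col 0 lands with bottom-row=0; cleared 0 line(s) (total 0); column heights now [2 2 0 0 0], max=2
Drop 2: J rot1 at col 3 lands with bottom-row=0; cleared 0 line(s) (total 0); column heights now [2 2 0 3 3], max=3
Drop 3: J rot3 at col 1 lands with bottom-row=2; cleared 0 line(s) (total 0); column heights now [2 3 5 3 3], max=5
Drop 4: S rot1 at col 2 lands with bottom-row=4; cleared 0 line(s) (total 0); column heights now [2 3 7 6 3], max=7
Drop 5: Z rot2 at col 0 lands with bottom-row=7; cleared 0 line(s) (total 0); column heights now [9 9 8 6 3], max=9

Answer: .....
.....
##...
.##..
..#..
..##.
..##.
..#..
.####
##.#.
##.#.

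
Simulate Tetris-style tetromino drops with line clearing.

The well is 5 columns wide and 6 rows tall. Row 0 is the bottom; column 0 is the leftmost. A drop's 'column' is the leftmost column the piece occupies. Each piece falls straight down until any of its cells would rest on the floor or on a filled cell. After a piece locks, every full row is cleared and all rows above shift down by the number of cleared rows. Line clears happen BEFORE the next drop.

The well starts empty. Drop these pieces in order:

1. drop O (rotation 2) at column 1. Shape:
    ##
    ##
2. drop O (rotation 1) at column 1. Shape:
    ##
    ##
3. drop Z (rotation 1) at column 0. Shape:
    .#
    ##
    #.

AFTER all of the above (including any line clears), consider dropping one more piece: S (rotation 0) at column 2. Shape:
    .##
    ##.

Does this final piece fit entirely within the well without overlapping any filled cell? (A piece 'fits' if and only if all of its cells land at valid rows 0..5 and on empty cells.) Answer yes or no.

Drop 1: O rot2 at col 1 lands with bottom-row=0; cleared 0 line(s) (total 0); column heights now [0 2 2 0 0], max=2
Drop 2: O rot1 at col 1 lands with bottom-row=2; cleared 0 line(s) (total 0); column heights now [0 4 4 0 0], max=4
Drop 3: Z rot1 at col 0 lands with bottom-row=3; cleared 0 line(s) (total 0); column heights now [5 6 4 0 0], max=6
Test piece S rot0 at col 2 (width 3): heights before test = [5 6 4 0 0]; fits = True

Answer: yes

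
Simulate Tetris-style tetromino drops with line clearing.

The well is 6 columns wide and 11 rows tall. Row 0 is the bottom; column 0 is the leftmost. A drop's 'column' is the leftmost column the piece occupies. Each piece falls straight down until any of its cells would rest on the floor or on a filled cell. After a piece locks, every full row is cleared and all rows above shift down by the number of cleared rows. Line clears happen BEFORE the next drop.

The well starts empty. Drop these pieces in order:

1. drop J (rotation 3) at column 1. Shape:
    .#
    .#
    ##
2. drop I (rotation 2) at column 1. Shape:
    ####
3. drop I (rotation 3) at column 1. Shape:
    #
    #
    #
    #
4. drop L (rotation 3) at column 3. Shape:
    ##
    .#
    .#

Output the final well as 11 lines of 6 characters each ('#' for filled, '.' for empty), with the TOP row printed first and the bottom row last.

Drop 1: J rot3 at col 1 lands with bottom-row=0; cleared 0 line(s) (total 0); column heights now [0 1 3 0 0 0], max=3
Drop 2: I rot2 at col 1 lands with bottom-row=3; cleared 0 line(s) (total 0); column heights now [0 4 4 4 4 0], max=4
Drop 3: I rot3 at col 1 lands with bottom-row=4; cleared 0 line(s) (total 0); column heights now [0 8 4 4 4 0], max=8
Drop 4: L rot3 at col 3 lands with bottom-row=4; cleared 0 line(s) (total 0); column heights now [0 8 4 7 7 0], max=8

Answer: ......
......
......
.#....
.#.##.
.#..#.
.#..#.
.####.
..#...
..#...
.##...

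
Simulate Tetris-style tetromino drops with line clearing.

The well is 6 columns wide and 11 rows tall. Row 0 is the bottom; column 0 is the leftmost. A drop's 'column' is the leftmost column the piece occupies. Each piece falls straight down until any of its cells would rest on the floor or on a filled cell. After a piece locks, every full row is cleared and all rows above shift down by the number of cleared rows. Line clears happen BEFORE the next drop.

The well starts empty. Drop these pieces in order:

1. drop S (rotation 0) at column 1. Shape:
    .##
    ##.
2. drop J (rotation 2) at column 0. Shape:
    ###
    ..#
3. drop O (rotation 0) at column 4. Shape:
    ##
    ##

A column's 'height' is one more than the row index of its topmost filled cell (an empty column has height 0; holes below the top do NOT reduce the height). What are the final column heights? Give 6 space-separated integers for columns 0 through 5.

Drop 1: S rot0 at col 1 lands with bottom-row=0; cleared 0 line(s) (total 0); column heights now [0 1 2 2 0 0], max=2
Drop 2: J rot2 at col 0 lands with bottom-row=2; cleared 0 line(s) (total 0); column heights now [4 4 4 2 0 0], max=4
Drop 3: O rot0 at col 4 lands with bottom-row=0; cleared 0 line(s) (total 0); column heights now [4 4 4 2 2 2], max=4

Answer: 4 4 4 2 2 2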